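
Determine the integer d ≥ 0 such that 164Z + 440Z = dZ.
(164, 440) = (4); d = 4

In the PID Z, (a, b) is generated by gcd(a, b). Compute gcd(440, 164) with the extended Euclidean algorithm, tracking rows (r, s, t) with s·440 + t·164 = r:
  row A: (440, 1, 0)   [1·440 + 0·164 = 440]
  row B: (164, 0, 1)   [0·440 + 1·164 = 164]
  440 = 2·164 + 112   → row C = row A − 2·row B = (112, 1, −2)   [check: 1·440 − 2·164 = 112]
  164 = 1·112 + 52   → row D = row B − 1·row C = (52, −1, 3)   [check: −1·440 + 3·164 = 52]
  112 = 2·52 + 8   → row E = row C − 2·row D = (8, 3, −8)   [check: 3·440 − 8·164 = 8]
  52 = 6·8 + 4   → row F = row D − 6·row E = (4, −19, 51)   [check: −19·440 + 51·164 = 4]
  8 = 2·4 + 0   → remainder 0, stop. gcd = 4 (last nonzero row F).
So gcd(164, 440) = 4, with Bézout identity −19·440 + 51·164 = 4. Containment (⊇): the Bézout identity exhibits 4 as an element of (164, 440), giving (4) ⊆ (164, 440). Containment (⊆): since 4 | 164 and 4 | 440 (164 = 4·41, 440 = 4·110), every Z-linear combination of 164 and 440 is divisible by 4, so (164, 440) ⊆ (4). Therefore (164, 440) = (4), d = 4.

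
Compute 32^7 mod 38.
Use repeated squaring. Binary(7) = 111. Walk through the bits of the exponent 7 left-to-right: at each bit after the leading one, square the running value, then multiply by 32 if the bit is 1 (always reducing mod 38):
  bit 1 = 1 (leading): start with 32.
  bit 2 = 1: square 32^2 = 1024 ≡ 36; bit is 1, so multiply 36·32 = 1152 ≡ 12 (mod 38).
  bit 3 = 1: square 12^2 = 144 ≡ 30; bit is 1, so multiply 30·32 = 960 ≡ 10 (mod 38).
Final value: 32^7 ≡ 10 (mod 38).

Final answer: 10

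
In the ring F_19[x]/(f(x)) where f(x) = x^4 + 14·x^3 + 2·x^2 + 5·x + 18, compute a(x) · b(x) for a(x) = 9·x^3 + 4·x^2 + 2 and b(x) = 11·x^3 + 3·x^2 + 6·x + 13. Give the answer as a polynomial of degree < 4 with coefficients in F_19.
Multiply as integer polynomials: a · b = 99·x^6 + 71·x^5 + 66·x^4 + 163·x^3 + 58·x^2 + 12·x + 26. Reducing coefficients mod 19: a · b ≡ 4·x^6 + 14·x^5 + 9·x^4 + 11·x^3 + x^2 + 12·x + 7. Now divide by f(x) = x^4 + 14·x^3 + 2·x^2 + 5·x + 18 in F_19[x], eliminating the leading term at each step:
  leading term 4·x^6: subtract (4·x^2)·f(x) = 4·x^6 + 18·x^5 + 8·x^4 + x^3 + 15·x^2, leaving 15·x^5 + x^4 + 10·x^3 + 5·x^2 + 12·x + 7 (coefficients mod 19)
  leading term 15·x^5: subtract (15·x)·f(x) = 15·x^5 + x^4 + 11·x^3 + 18·x^2 + 4·x, leaving 18·x^3 + 6·x^2 + 8·x + 7 (coefficients mod 19)
The degree is now < 4, so this is the remainder. Hence a · b ≡ 18·x^3 + 6·x^2 + 8·x + 7 in F_19[x]/(f).

Final answer: a · b ≡ 18·x^3 + 6·x^2 + 8·x + 7 (mod f(x))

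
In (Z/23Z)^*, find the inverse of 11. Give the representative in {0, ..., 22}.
Apply the extended Euclidean algorithm to (23, 11), tracking rows (r, s, t) with s·23 + t·11 = r. Each division r_prev = q·r_cur + r_new produces the new row as (previous row) − q·(current row):
  row A: (23, 1, 0)   [1·23 + 0·11 = 23]
  row B: (11, 0, 1)   [0·23 + 1·11 = 11]
  23 = 2·11 + 1   → row C = row A − 2·row B = (1, 1, −2)   [check: 1·23 − 2·11 = 1]
  11 = 11·1 + 0   → remainder 0, stop. gcd = 1 (last nonzero row C).
The gcd is 1, so 11 is invertible mod 23. The last nonzero row gives 1·23 − 2·11 = 1, so t = −2. So 11^(−1) ≡ −2 ≡ 21 (mod 23). Verify: 11 · 21 = 231 ≡ 1 (mod 23). ✓

Final answer: 11^(−1) ≡ 21 (mod 23)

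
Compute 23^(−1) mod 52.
Apply the extended Euclidean algorithm to (52, 23), tracking rows (r, s, t) with s·52 + t·23 = r. Each division r_prev = q·r_cur + r_new produces the new row as (previous row) − q·(current row):
  row A: (52, 1, 0)   [1·52 + 0·23 = 52]
  row B: (23, 0, 1)   [0·52 + 1·23 = 23]
  52 = 2·23 + 6   → row C = row A − 2·row B = (6, 1, −2)   [check: 1·52 − 2·23 = 6]
  23 = 3·6 + 5   → row D = row B − 3·row C = (5, −3, 7)   [check: −3·52 + 7·23 = 5]
  6 = 1·5 + 1   → row E = row C − 1·row D = (1, 4, −9)   [check: 4·52 − 9·23 = 1]
  5 = 5·1 + 0   → remainder 0, stop. gcd = 1 (last nonzero row E).
The gcd is 1, so 23 is invertible mod 52. The last nonzero row gives 4·52 − 9·23 = 1, so t = −9. So 23^(−1) ≡ −9 ≡ 43 (mod 52). Verify: 23 · 43 = 989 ≡ 1 (mod 52). ✓

Final answer: 23^(−1) ≡ 43 (mod 52)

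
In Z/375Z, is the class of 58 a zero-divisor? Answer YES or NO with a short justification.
NO

gcd(58, 375) = 1, so 58 is a unit in Z/375Z (it has a multiplicative inverse). A unit cannot be a zero-divisor: if 58·b ≡ 0 then multiplying both sides by 58^(−1) gives b ≡ 0. So 58 is not a zero-divisor.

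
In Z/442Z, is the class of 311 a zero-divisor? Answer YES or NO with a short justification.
gcd(311, 442) = 1, so 311 is a unit in Z/442Z (it has a multiplicative inverse). A unit cannot be a zero-divisor: if 311·b ≡ 0 then multiplying both sides by 311^(−1) gives b ≡ 0. So 311 is not a zero-divisor.

Final answer: NO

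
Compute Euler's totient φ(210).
φ(210) = 48

φ is multiplicative, with φ(p^e) = p^e − p^(e−1). Factorise 210 = 2 · 3 · 5 · 7. Then
  φ(210) = (2 − 1) · (3 − 1) · (5 − 1) · (7 − 1) = 1 · 2 · 4 · 6 = 48.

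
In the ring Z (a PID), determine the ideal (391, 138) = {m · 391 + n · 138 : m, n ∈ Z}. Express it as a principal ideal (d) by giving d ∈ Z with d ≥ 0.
In the PID Z, (a, b) is generated by gcd(a, b). Compute gcd(391, 138) with the extended Euclidean algorithm, tracking rows (r, s, t) with s·391 + t·138 = r:
  row A: (391, 1, 0)   [1·391 + 0·138 = 391]
  row B: (138, 0, 1)   [0·391 + 1·138 = 138]
  391 = 2·138 + 115   → row C = row A − 2·row B = (115, 1, −2)   [check: 1·391 − 2·138 = 115]
  138 = 1·115 + 23   → row D = row B − 1·row C = (23, −1, 3)   [check: −1·391 + 3·138 = 23]
  115 = 5·23 + 0   → remainder 0, stop. gcd = 23 (last nonzero row D).
So gcd(391, 138) = 23, with Bézout identity −1·391 + 3·138 = 23. Containment (⊇): the Bézout identity exhibits 23 as an element of (391, 138), giving (23) ⊆ (391, 138). Containment (⊆): since 23 | 391 and 23 | 138 (391 = 23·17, 138 = 23·6), every Z-linear combination of 391 and 138 is divisible by 23, so (391, 138) ⊆ (23). Therefore (391, 138) = (23), d = 23.

Final answer: (391, 138) = (23); d = 23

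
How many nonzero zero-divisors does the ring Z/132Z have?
Z/132Z has 91 nonzero zero-divisors

In Z/132Z each nonzero element is either a unit (gcd with 132 is 1) or a zero-divisor (gcd > 1). The number of units is φ(132): factorise 132 = 2^2 · 3 · 11, so φ(132) = (2^2 − 2^1) · (3 − 1) · (11 − 1) = 2 · 2 · 10 = 40. The nonzero elements number 132 − 1 = 131. Hence the nonzero zero-divisors number 131 − 40 = 91.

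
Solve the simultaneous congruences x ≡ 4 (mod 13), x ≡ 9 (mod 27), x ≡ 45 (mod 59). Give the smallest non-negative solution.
The moduli 13, 27, 59 are pairwise coprime, so by the CRT there is a unique solution mod 13·27·59 = 20709.
Solve by successive substitution. Start with x ≡ 4 (mod 13).
  Combine with x ≡ 9 (mod 27): write x = 4 + 13·t and require 4 + 13·t ≡ 9 (mod 27), i.e. 13·t ≡ 9 − 4 ≡ 5 (mod 27). Since 13^(−1) ≡ 25 (mod 27), t ≡ 25·5 ≡ 17 (mod 27). So x ≡ 4 + 13·17 = 225 (mod 351).
  Combine with x ≡ 45 (mod 59): write x = 225 + 351·t and require 225 + 351·t ≡ 45 (mod 59), i.e. 351·t ≡ 45 − 225 ≡ 56 (mod 59). Since 351^(−1) ≡ 39 (mod 59) (351 ≡ 56 (mod 59)), t ≡ 39·56 ≡ 1 (mod 59). So x ≡ 225 + 351·1 = 576 (mod 20709).
Unique solution in [0, 20709): x = 576.

Final answer: x ≡ 576 (mod 20709); the representative in [0, 20709) is 576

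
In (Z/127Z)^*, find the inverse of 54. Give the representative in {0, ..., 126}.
54^(−1) ≡ 40 (mod 127)

Apply the extended Euclidean algorithm to (127, 54), tracking rows (r, s, t) with s·127 + t·54 = r. Each division r_prev = q·r_cur + r_new produces the new row as (previous row) − q·(current row):
  row A: (127, 1, 0)   [1·127 + 0·54 = 127]
  row B: (54, 0, 1)   [0·127 + 1·54 = 54]
  127 = 2·54 + 19   → row C = row A − 2·row B = (19, 1, −2)   [check: 1·127 − 2·54 = 19]
  54 = 2·19 + 16   → row D = row B − 2·row C = (16, −2, 5)   [check: −2·127 + 5·54 = 16]
  19 = 1·16 + 3   → row E = row C − 1·row D = (3, 3, −7)   [check: 3·127 − 7·54 = 3]
  16 = 5·3 + 1   → row F = row D − 5·row E = (1, −17, 40)   [check: −17·127 + 40·54 = 1]
  3 = 3·1 + 0   → remainder 0, stop. gcd = 1 (last nonzero row F).
The gcd is 1, so 54 is invertible mod 127. The last nonzero row gives −17·127 + 40·54 = 1, so t = 40. So 54^(−1) ≡ 40 (mod 127). Verify: 54 · 40 = 2160 ≡ 1 (mod 127). ✓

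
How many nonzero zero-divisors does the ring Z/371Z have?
In Z/371Z each nonzero element is either a unit (gcd with 371 is 1) or a zero-divisor (gcd > 1). The number of units is φ(371): factorise 371 = 7 · 53, so φ(371) = (7 − 1) · (53 − 1) = 6 · 52 = 312. The nonzero elements number 371 − 1 = 370. Hence the nonzero zero-divisors number 370 − 312 = 58.

Final answer: Z/371Z has 58 nonzero zero-divisors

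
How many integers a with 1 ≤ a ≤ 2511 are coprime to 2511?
1620

The number of a ∈ {1, ..., 2511} with gcd(a, 2511) = 1 is by definition Euler's totient φ(2511). φ is multiplicative, with φ(p^e) = p^e − p^(e−1). Factorise 2511 = 3^4 · 31. Then
  φ(2511) = (3^4 − 3^3) · (31 − 1) = 54 · 30 = 1620.
So there are 1620 such integers.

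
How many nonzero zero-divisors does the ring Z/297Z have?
Z/297Z has 116 nonzero zero-divisors

In Z/297Z each nonzero element is either a unit (gcd with 297 is 1) or a zero-divisor (gcd > 1). The number of units is φ(297): factorise 297 = 3^3 · 11, so φ(297) = (3^3 − 3^2) · (11 − 1) = 18 · 10 = 180. The nonzero elements number 297 − 1 = 296. Hence the nonzero zero-divisors number 296 − 180 = 116.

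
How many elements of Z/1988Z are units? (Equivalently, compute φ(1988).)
An element a ∈ Z/1988Z is a unit iff gcd(a, 1988) = 1, so the number of units is φ(1988). φ is multiplicative, with φ(p^e) = p^e − p^(e−1). Factorise 1988 = 2^2 · 7 · 71. Then
  φ(1988) = (2^2 − 2^1) · (7 − 1) · (71 − 1) = 2 · 6 · 70 = 840.

Final answer: Z/1988Z has φ(1988) = 840 units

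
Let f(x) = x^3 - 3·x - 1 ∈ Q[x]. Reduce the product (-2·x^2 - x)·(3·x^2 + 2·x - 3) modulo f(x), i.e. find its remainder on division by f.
a · b ≡ -14·x^2 - 24·x - 7 (mod f(x))

First multiply in Q[x] without reducing: a · b = -6·x^4 - 7·x^3 + 4·x^2 + 3·x. Now divide by f(x) = x^3 - 3·x - 1, eliminating the leading term at each step:
  leading term -6·x^4: subtract (-6·x)·f(x) = -6·x^4 + 18·x^2 + 6·x, leaving -7·x^3 - 14·x^2 - 3·x
  leading term -7·x^3: subtract (-7)·f(x) = -7·x^3 + 21·x + 7, leaving -14·x^2 - 24·x - 7
The degree is now < 3, so this is the remainder. Hence a · b ≡ -14·x^2 - 24·x - 7 in Q[x]/(f).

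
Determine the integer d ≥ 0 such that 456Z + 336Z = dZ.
In the PID Z, (a, b) is generated by gcd(a, b). Compute gcd(456, 336) with the extended Euclidean algorithm, tracking rows (r, s, t) with s·456 + t·336 = r:
  row A: (456, 1, 0)   [1·456 + 0·336 = 456]
  row B: (336, 0, 1)   [0·456 + 1·336 = 336]
  456 = 1·336 + 120   → row C = row A − 1·row B = (120, 1, −1)   [check: 1·456 − 1·336 = 120]
  336 = 2·120 + 96   → row D = row B − 2·row C = (96, −2, 3)   [check: −2·456 + 3·336 = 96]
  120 = 1·96 + 24   → row E = row C − 1·row D = (24, 3, −4)   [check: 3·456 − 4·336 = 24]
  96 = 4·24 + 0   → remainder 0, stop. gcd = 24 (last nonzero row E).
So gcd(456, 336) = 24, with Bézout identity 3·456 − 4·336 = 24. Containment (⊇): the Bézout identity exhibits 24 as an element of (456, 336), giving (24) ⊆ (456, 336). Containment (⊆): since 24 | 456 and 24 | 336 (456 = 24·19, 336 = 24·14), every Z-linear combination of 456 and 336 is divisible by 24, so (456, 336) ⊆ (24). Therefore (456, 336) = (24), d = 24.

Final answer: (456, 336) = (24); d = 24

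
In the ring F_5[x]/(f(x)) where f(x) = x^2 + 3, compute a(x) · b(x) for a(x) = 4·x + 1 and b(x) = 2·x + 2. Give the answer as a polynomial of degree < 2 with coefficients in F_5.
a · b ≡ 3 (mod f(x))

Multiply as integer polynomials: a · b = 8·x^2 + 10·x + 2. Reducing coefficients mod 5: a · b ≡ 3·x^2 + 2. Now divide by f(x) = x^2 + 3 in F_5[x], eliminating the leading term at each step:
  leading term 3·x^2: subtract (3)·f(x) = 3·x^2 + 4, leaving 3 (coefficients mod 5)
The degree is now < 2, so this is the remainder. Hence a · b ≡ 3 in F_5[x]/(f).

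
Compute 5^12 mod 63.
Use repeated squaring. Binary(12) = 1100. Walk through the bits of the exponent 12 left-to-right: at each bit after the leading one, square the running value, then multiply by 5 if the bit is 1 (always reducing mod 63):
  bit 1 = 1 (leading): start with 5.
  bit 2 = 1: square 5^2 = 25; bit is 1, so multiply 25·5 = 125 ≡ 62 (mod 63).
  bit 3 = 0: square 62^2 = 3844 ≡ 1 (mod 63).
  bit 4 = 0: square 1^2 = 1 (mod 63).
Final value: 5^12 ≡ 1 (mod 63).

Final answer: 1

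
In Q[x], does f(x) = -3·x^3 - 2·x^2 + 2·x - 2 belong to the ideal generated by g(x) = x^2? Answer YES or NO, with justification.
In Q[x] the ideal (g) consists of all multiples of g, so f ∈ (g) iff g | f, i.e. iff the remainder of f on division by g is 0. Divide f by g (g is monic, so eliminate the leading term of the running remainder at each step):
  leading term -3·x^3: subtract (-3·x)·g(x) = -3·x^3, leaving -2·x^2 + 2·x - 2
  leading term -2·x^2: subtract (-2)·g(x) = -2·x^2, leaving 2·x - 2
The remainder r(x) = 2·x - 2 ≠ 0 (and deg r < deg g), so g ∤ f, i.e. f ∉ (g).

Final answer: NO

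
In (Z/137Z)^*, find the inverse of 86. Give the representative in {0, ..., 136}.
86^(−1) ≡ 94 (mod 137)

Apply the extended Euclidean algorithm to (137, 86), tracking rows (r, s, t) with s·137 + t·86 = r. Each division r_prev = q·r_cur + r_new produces the new row as (previous row) − q·(current row):
  row A: (137, 1, 0)   [1·137 + 0·86 = 137]
  row B: (86, 0, 1)   [0·137 + 1·86 = 86]
  137 = 1·86 + 51   → row C = row A − 1·row B = (51, 1, −1)   [check: 1·137 − 1·86 = 51]
  86 = 1·51 + 35   → row D = row B − 1·row C = (35, −1, 2)   [check: −1·137 + 2·86 = 35]
  51 = 1·35 + 16   → row E = row C − 1·row D = (16, 2, −3)   [check: 2·137 − 3·86 = 16]
  35 = 2·16 + 3   → row F = row D − 2·row E = (3, −5, 8)   [check: −5·137 + 8·86 = 3]
  16 = 5·3 + 1   → row G = row E − 5·row F = (1, 27, −43)   [check: 27·137 − 43·86 = 1]
  3 = 3·1 + 0   → remainder 0, stop. gcd = 1 (last nonzero row G).
The gcd is 1, so 86 is invertible mod 137. The last nonzero row gives 27·137 − 43·86 = 1, so t = −43. So 86^(−1) ≡ −43 ≡ 94 (mod 137). Verify: 86 · 94 = 8084 ≡ 1 (mod 137). ✓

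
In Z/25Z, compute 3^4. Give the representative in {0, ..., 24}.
Use repeated squaring. Binary(4) = 100. Walk through the bits of the exponent 4 left-to-right: at each bit after the leading one, square the running value, then multiply by 3 if the bit is 1 (always reducing mod 25):
  bit 1 = 1 (leading): start with 3.
  bit 2 = 0: square 3^2 = 9 (mod 25).
  bit 3 = 0: square 9^2 = 81 ≡ 6 (mod 25).
Final value: 3^4 ≡ 6 (mod 25).

Final answer: 6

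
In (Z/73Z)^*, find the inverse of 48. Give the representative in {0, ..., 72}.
Apply the extended Euclidean algorithm to (73, 48), tracking rows (r, s, t) with s·73 + t·48 = r. Each division r_prev = q·r_cur + r_new produces the new row as (previous row) − q·(current row):
  row A: (73, 1, 0)   [1·73 + 0·48 = 73]
  row B: (48, 0, 1)   [0·73 + 1·48 = 48]
  73 = 1·48 + 25   → row C = row A − 1·row B = (25, 1, −1)   [check: 1·73 − 1·48 = 25]
  48 = 1·25 + 23   → row D = row B − 1·row C = (23, −1, 2)   [check: −1·73 + 2·48 = 23]
  25 = 1·23 + 2   → row E = row C − 1·row D = (2, 2, −3)   [check: 2·73 − 3·48 = 2]
  23 = 11·2 + 1   → row F = row D − 11·row E = (1, −23, 35)   [check: −23·73 + 35·48 = 1]
  2 = 2·1 + 0   → remainder 0, stop. gcd = 1 (last nonzero row F).
The gcd is 1, so 48 is invertible mod 73. The last nonzero row gives −23·73 + 35·48 = 1, so t = 35. So 48^(−1) ≡ 35 (mod 73). Verify: 48 · 35 = 1680 ≡ 1 (mod 73). ✓

Final answer: 48^(−1) ≡ 35 (mod 73)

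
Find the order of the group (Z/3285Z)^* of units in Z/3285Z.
(Z/3285Z)^* consists of the classes a with gcd(a, 3285) = 1, so its order is φ(3285). φ is multiplicative, with φ(p^e) = p^e − p^(e−1). Factorise 3285 = 3^2 · 5 · 73. Then
  φ(3285) = (3^2 − 3^1) · (5 − 1) · (73 − 1) = 6 · 4 · 72 = 1728.
Thus |(Z/3285Z)^*| = 1728.

Final answer: |(Z/3285Z)^*| = 1728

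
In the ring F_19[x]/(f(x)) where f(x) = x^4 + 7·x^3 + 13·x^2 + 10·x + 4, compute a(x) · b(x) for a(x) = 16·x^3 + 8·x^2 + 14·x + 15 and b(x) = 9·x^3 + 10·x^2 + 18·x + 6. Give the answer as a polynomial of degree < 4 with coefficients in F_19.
Multiply as integer polynomials: a · b = 144·x^6 + 232·x^5 + 494·x^4 + 515·x^3 + 450·x^2 + 354·x + 90. Reducing coefficients mod 19: a · b ≡ 11·x^6 + 4·x^5 + 2·x^3 + 13·x^2 + 12·x + 14. Now divide by f(x) = x^4 + 7·x^3 + 13·x^2 + 10·x + 4 in F_19[x], eliminating the leading term at each step:
  leading term 11·x^6: subtract (11·x^2)·f(x) = 11·x^6 + x^5 + 10·x^4 + 15·x^3 + 6·x^2, leaving 3·x^5 + 9·x^4 + 6·x^3 + 7·x^2 + 12·x + 14 (coefficients mod 19)
  leading term 3·x^5: subtract (3·x)·f(x) = 3·x^5 + 2·x^4 + x^3 + 11·x^2 + 12·x, leaving 7·x^4 + 5·x^3 + 15·x^2 + 14 (coefficients mod 19)
  leading term 7·x^4: subtract (7)·f(x) = 7·x^4 + 11·x^3 + 15·x^2 + 13·x + 9, leaving 13·x^3 + 6·x + 5 (coefficients mod 19)
The degree is now < 4, so this is the remainder. Hence a · b ≡ 13·x^3 + 6·x + 5 in F_19[x]/(f).

Final answer: a · b ≡ 13·x^3 + 6·x + 5 (mod f(x))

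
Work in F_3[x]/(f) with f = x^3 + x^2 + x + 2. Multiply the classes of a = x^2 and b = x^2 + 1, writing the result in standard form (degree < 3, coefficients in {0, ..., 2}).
a · b ≡ x^2 + 2·x + 2 (mod f(x))

Multiply as integer polynomials: a · b = x^4 + x^2. Reducing coefficients mod 3: a · b ≡ x^4 + x^2. Now divide by f(x) = x^3 + x^2 + x + 2 in F_3[x], eliminating the leading term at each step:
  leading term x^4: subtract (x)·f(x) = x^4 + x^3 + x^2 + 2·x, leaving 2·x^3 + x (coefficients mod 3)
  leading term 2·x^3: subtract (2)·f(x) = 2·x^3 + 2·x^2 + 2·x + 1, leaving x^2 + 2·x + 2 (coefficients mod 3)
The degree is now < 3, so this is the remainder. Hence a · b ≡ x^2 + 2·x + 2 in F_3[x]/(f).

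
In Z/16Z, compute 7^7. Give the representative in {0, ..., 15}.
Use repeated squaring. Binary(7) = 111. Walk through the bits of the exponent 7 left-to-right: at each bit after the leading one, square the running value, then multiply by 7 if the bit is 1 (always reducing mod 16):
  bit 1 = 1 (leading): start with 7.
  bit 2 = 1: square 7^2 = 49 ≡ 1; bit is 1, so multiply 1·7 = 7 (mod 16).
  bit 3 = 1: square 7^2 = 49 ≡ 1; bit is 1, so multiply 1·7 = 7 (mod 16).
Final value: 7^7 ≡ 7 (mod 16).

Final answer: 7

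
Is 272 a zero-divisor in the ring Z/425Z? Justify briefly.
YES

gcd(272, 425) = 17 > 1, so 272 is not a unit in Z/425Z. In Z/nZ every nonzero non-unit is a zero-divisor: explicitly, take b = 425/gcd = 25 ≠ 0 (mod 425); then 272·25 = 6800 = 16·425, i.e. 272·25 ≡ 0 (mod 425). So 272 is a zero-divisor.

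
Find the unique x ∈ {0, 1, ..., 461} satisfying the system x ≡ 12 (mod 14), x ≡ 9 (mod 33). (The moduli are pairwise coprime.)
x ≡ 306 (mod 462); the representative in [0, 462) is 306

The moduli 14, 33 are pairwise coprime, so by the CRT there is a unique solution mod 14·33 = 462.
Solve by successive substitution. Start with x ≡ 12 (mod 14).
  Combine with x ≡ 9 (mod 33): write x = 12 + 14·t and require 12 + 14·t ≡ 9 (mod 33), i.e. 14·t ≡ 9 − 12 ≡ 30 (mod 33). Since 14^(−1) ≡ 26 (mod 33), t ≡ 26·30 ≡ 21 (mod 33). So x ≡ 12 + 14·21 = 306 (mod 462).
Unique solution in [0, 462): x = 306.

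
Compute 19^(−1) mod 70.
19^(−1) ≡ 59 (mod 70)

Apply the extended Euclidean algorithm to (70, 19), tracking rows (r, s, t) with s·70 + t·19 = r. Each division r_prev = q·r_cur + r_new produces the new row as (previous row) − q·(current row):
  row A: (70, 1, 0)   [1·70 + 0·19 = 70]
  row B: (19, 0, 1)   [0·70 + 1·19 = 19]
  70 = 3·19 + 13   → row C = row A − 3·row B = (13, 1, −3)   [check: 1·70 − 3·19 = 13]
  19 = 1·13 + 6   → row D = row B − 1·row C = (6, −1, 4)   [check: −1·70 + 4·19 = 6]
  13 = 2·6 + 1   → row E = row C − 2·row D = (1, 3, −11)   [check: 3·70 − 11·19 = 1]
  6 = 6·1 + 0   → remainder 0, stop. gcd = 1 (last nonzero row E).
The gcd is 1, so 19 is invertible mod 70. The last nonzero row gives 3·70 − 11·19 = 1, so t = −11. So 19^(−1) ≡ −11 ≡ 59 (mod 70). Verify: 19 · 59 = 1121 ≡ 1 (mod 70). ✓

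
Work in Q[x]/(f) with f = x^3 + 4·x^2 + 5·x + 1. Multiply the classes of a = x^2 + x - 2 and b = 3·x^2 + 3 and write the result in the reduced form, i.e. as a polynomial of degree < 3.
First multiply in Q[x] without reducing: a · b = 3·x^4 + 3·x^3 - 3·x^2 + 3·x - 6. Now divide by f(x) = x^3 + 4·x^2 + 5·x + 1, eliminating the leading term at each step:
  leading term 3·x^4: subtract (3·x)·f(x) = 3·x^4 + 12·x^3 + 15·x^2 + 3·x, leaving -9·x^3 - 18·x^2 - 6
  leading term -9·x^3: subtract (-9)·f(x) = -9·x^3 - 36·x^2 - 45·x - 9, leaving 18·x^2 + 45·x + 3
The degree is now < 3, so this is the remainder. Hence a · b ≡ 18·x^2 + 45·x + 3 in Q[x]/(f).

Final answer: a · b ≡ 18·x^2 + 45·x + 3 (mod f(x))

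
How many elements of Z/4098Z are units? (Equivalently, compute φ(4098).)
Z/4098Z has φ(4098) = 1364 units

An element a ∈ Z/4098Z is a unit iff gcd(a, 4098) = 1, so the number of units is φ(4098). φ is multiplicative, with φ(p^e) = p^e − p^(e−1). Factorise 4098 = 2 · 3 · 683. Then
  φ(4098) = (2 − 1) · (3 − 1) · (683 − 1) = 1 · 2 · 682 = 1364.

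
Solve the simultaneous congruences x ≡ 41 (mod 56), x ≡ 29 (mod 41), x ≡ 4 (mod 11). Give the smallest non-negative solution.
x ≡ 4129 (mod 25256); the representative in [0, 25256) is 4129

The moduli 56, 41, 11 are pairwise coprime, so by the CRT there is a unique solution mod 56·41·11 = 25256.
Solve by successive substitution. Start with x ≡ 41 (mod 56).
  Combine with x ≡ 29 (mod 41): write x = 41 + 56·t and require 41 + 56·t ≡ 29 (mod 41), i.e. 56·t ≡ 29 − 41 ≡ 29 (mod 41). Since 56^(−1) ≡ 11 (mod 41) (56 ≡ 15 (mod 41)), t ≡ 11·29 ≡ 32 (mod 41). So x ≡ 41 + 56·32 = 1833 (mod 2296).
  Combine with x ≡ 4 (mod 11): write x = 1833 + 2296·t and require 1833 + 2296·t ≡ 4 (mod 11), i.e. 2296·t ≡ 4 − 1833 ≡ 8 (mod 11). Since 2296^(−1) ≡ 7 (mod 11) (2296 ≡ 8 (mod 11)), t ≡ 7·8 ≡ 1 (mod 11). So x ≡ 1833 + 2296·1 = 4129 (mod 25256).
Unique solution in [0, 25256): x = 4129.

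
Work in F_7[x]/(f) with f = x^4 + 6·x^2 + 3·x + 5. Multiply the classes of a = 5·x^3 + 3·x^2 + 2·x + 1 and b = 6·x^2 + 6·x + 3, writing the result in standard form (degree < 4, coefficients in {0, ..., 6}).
Multiply as integer polynomials: a · b = 30·x^5 + 48·x^4 + 45·x^3 + 27·x^2 + 12·x + 3. Reducing coefficients mod 7: a · b ≡ 2·x^5 + 6·x^4 + 3·x^3 + 6·x^2 + 5·x + 3. Now divide by f(x) = x^4 + 6·x^2 + 3·x + 5 in F_7[x], eliminating the leading term at each step:
  leading term 2·x^5: subtract (2·x)·f(x) = 2·x^5 + 5·x^3 + 6·x^2 + 3·x, leaving 6·x^4 + 5·x^3 + 2·x + 3 (coefficients mod 7)
  leading term 6·x^4: subtract (6)·f(x) = 6·x^4 + x^2 + 4·x + 2, leaving 5·x^3 + 6·x^2 + 5·x + 1 (coefficients mod 7)
The degree is now < 4, so this is the remainder. Hence a · b ≡ 5·x^3 + 6·x^2 + 5·x + 1 in F_7[x]/(f).

Final answer: a · b ≡ 5·x^3 + 6·x^2 + 5·x + 1 (mod f(x))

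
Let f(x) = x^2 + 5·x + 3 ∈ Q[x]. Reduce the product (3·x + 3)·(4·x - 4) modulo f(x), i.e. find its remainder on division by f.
First multiply in Q[x] without reducing: a · b = 12·x^2 - 12. Now divide by f(x) = x^2 + 5·x + 3, eliminating the leading term at each step:
  leading term 12·x^2: subtract (12)·f(x) = 12·x^2 + 60·x + 36, leaving -60·x - 48
The degree is now < 2, so this is the remainder. Hence a · b ≡ -60·x - 48 in Q[x]/(f).

Final answer: a · b ≡ -60·x - 48 (mod f(x))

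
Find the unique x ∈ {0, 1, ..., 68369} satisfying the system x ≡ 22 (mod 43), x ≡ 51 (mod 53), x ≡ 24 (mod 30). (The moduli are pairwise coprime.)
x ≡ 39324 (mod 68370); the representative in [0, 68370) is 39324

The moduli 43, 53, 30 are pairwise coprime, so by the CRT there is a unique solution mod 43·53·30 = 68370.
Solve by successive substitution. Start with x ≡ 22 (mod 43).
  Combine with x ≡ 51 (mod 53): write x = 22 + 43·t and require 22 + 43·t ≡ 51 (mod 53), i.e. 43·t ≡ 51 − 22 ≡ 29 (mod 53). Since 43^(−1) ≡ 37 (mod 53), t ≡ 37·29 ≡ 13 (mod 53). So x ≡ 22 + 43·13 = 581 (mod 2279).
  Combine with x ≡ 24 (mod 30): write x = 581 + 2279·t and require 581 + 2279·t ≡ 24 (mod 30), i.e. 2279·t ≡ 24 − 581 ≡ 13 (mod 30). Since 2279^(−1) ≡ 29 (mod 30) (2279 ≡ 29 (mod 30)), t ≡ 29·13 ≡ 17 (mod 30). So x ≡ 581 + 2279·17 = 39324 (mod 68370).
Unique solution in [0, 68370): x = 39324.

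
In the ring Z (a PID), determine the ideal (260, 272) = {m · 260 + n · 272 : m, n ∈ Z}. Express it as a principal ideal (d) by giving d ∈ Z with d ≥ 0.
(260, 272) = (4); d = 4

In the PID Z, (a, b) is generated by gcd(a, b). Compute gcd(272, 260) with the extended Euclidean algorithm, tracking rows (r, s, t) with s·272 + t·260 = r:
  row A: (272, 1, 0)   [1·272 + 0·260 = 272]
  row B: (260, 0, 1)   [0·272 + 1·260 = 260]
  272 = 1·260 + 12   → row C = row A − 1·row B = (12, 1, −1)   [check: 1·272 − 1·260 = 12]
  260 = 21·12 + 8   → row D = row B − 21·row C = (8, −21, 22)   [check: −21·272 + 22·260 = 8]
  12 = 1·8 + 4   → row E = row C − 1·row D = (4, 22, −23)   [check: 22·272 − 23·260 = 4]
  8 = 2·4 + 0   → remainder 0, stop. gcd = 4 (last nonzero row E).
So gcd(260, 272) = 4, with Bézout identity 22·272 − 23·260 = 4. Containment (⊇): the Bézout identity exhibits 4 as an element of (260, 272), giving (4) ⊆ (260, 272). Containment (⊆): since 4 | 260 and 4 | 272 (260 = 4·65, 272 = 4·68), every Z-linear combination of 260 and 272 is divisible by 4, so (260, 272) ⊆ (4). Therefore (260, 272) = (4), d = 4.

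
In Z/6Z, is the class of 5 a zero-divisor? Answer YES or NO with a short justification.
NO

gcd(5, 6) = 1, so 5 is a unit in Z/6Z (it has a multiplicative inverse). A unit cannot be a zero-divisor: if 5·b ≡ 0 then multiplying both sides by 5^(−1) gives b ≡ 0. So 5 is not a zero-divisor.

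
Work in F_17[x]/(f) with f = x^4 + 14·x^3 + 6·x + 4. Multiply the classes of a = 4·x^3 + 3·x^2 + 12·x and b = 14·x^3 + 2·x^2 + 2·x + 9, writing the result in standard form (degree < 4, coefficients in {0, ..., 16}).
a · b ≡ 11·x^3 + 15·x^2 + 5 (mod f(x))

Multiply as integer polynomials: a · b = 56·x^6 + 50·x^5 + 182·x^4 + 66·x^3 + 51·x^2 + 108·x. Reducing coefficients mod 17: a · b ≡ 5·x^6 + 16·x^5 + 12·x^4 + 15·x^3 + 6·x. Now divide by f(x) = x^4 + 14·x^3 + 6·x + 4 in F_17[x], eliminating the leading term at each step:
  leading term 5·x^6: subtract (5·x^2)·f(x) = 5·x^6 + 2·x^5 + 13·x^3 + 3·x^2, leaving 14·x^5 + 12·x^4 + 2·x^3 + 14·x^2 + 6·x (coefficients mod 17)
  leading term 14·x^5: subtract (14·x)·f(x) = 14·x^5 + 9·x^4 + 16·x^2 + 5·x, leaving 3·x^4 + 2·x^3 + 15·x^2 + x (coefficients mod 17)
  leading term 3·x^4: subtract (3)·f(x) = 3·x^4 + 8·x^3 + x + 12, leaving 11·x^3 + 15·x^2 + 5 (coefficients mod 17)
The degree is now < 4, so this is the remainder. Hence a · b ≡ 11·x^3 + 15·x^2 + 5 in F_17[x]/(f).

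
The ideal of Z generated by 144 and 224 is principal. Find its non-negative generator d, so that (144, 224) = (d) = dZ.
(144, 224) = (16); d = 16

In the PID Z, (a, b) is generated by gcd(a, b). Compute gcd(224, 144) with the extended Euclidean algorithm, tracking rows (r, s, t) with s·224 + t·144 = r:
  row A: (224, 1, 0)   [1·224 + 0·144 = 224]
  row B: (144, 0, 1)   [0·224 + 1·144 = 144]
  224 = 1·144 + 80   → row C = row A − 1·row B = (80, 1, −1)   [check: 1·224 − 1·144 = 80]
  144 = 1·80 + 64   → row D = row B − 1·row C = (64, −1, 2)   [check: −1·224 + 2·144 = 64]
  80 = 1·64 + 16   → row E = row C − 1·row D = (16, 2, −3)   [check: 2·224 − 3·144 = 16]
  64 = 4·16 + 0   → remainder 0, stop. gcd = 16 (last nonzero row E).
So gcd(144, 224) = 16, with Bézout identity 2·224 − 3·144 = 16. Containment (⊇): the Bézout identity exhibits 16 as an element of (144, 224), giving (16) ⊆ (144, 224). Containment (⊆): since 16 | 144 and 16 | 224 (144 = 16·9, 224 = 16·14), every Z-linear combination of 144 and 224 is divisible by 16, so (144, 224) ⊆ (16). Therefore (144, 224) = (16), d = 16.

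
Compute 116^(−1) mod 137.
Apply the extended Euclidean algorithm to (137, 116), tracking rows (r, s, t) with s·137 + t·116 = r. Each division r_prev = q·r_cur + r_new produces the new row as (previous row) − q·(current row):
  row A: (137, 1, 0)   [1·137 + 0·116 = 137]
  row B: (116, 0, 1)   [0·137 + 1·116 = 116]
  137 = 1·116 + 21   → row C = row A − 1·row B = (21, 1, −1)   [check: 1·137 − 1·116 = 21]
  116 = 5·21 + 11   → row D = row B − 5·row C = (11, −5, 6)   [check: −5·137 + 6·116 = 11]
  21 = 1·11 + 10   → row E = row C − 1·row D = (10, 6, −7)   [check: 6·137 − 7·116 = 10]
  11 = 1·10 + 1   → row F = row D − 1·row E = (1, −11, 13)   [check: −11·137 + 13·116 = 1]
  10 = 10·1 + 0   → remainder 0, stop. gcd = 1 (last nonzero row F).
The gcd is 1, so 116 is invertible mod 137. The last nonzero row gives −11·137 + 13·116 = 1, so t = 13. So 116^(−1) ≡ 13 (mod 137). Verify: 116 · 13 = 1508 ≡ 1 (mod 137). ✓

Final answer: 116^(−1) ≡ 13 (mod 137)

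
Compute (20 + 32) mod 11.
8

Reduce the summands first: 20 ≡ 9, 32 ≡ 10 (mod 11), so 20 + 32 ≡ 9 + 10 (mod 11). 9 + 10 = 19; 19 = 1·11 + 8, so (20 + 32) mod 11 = 8.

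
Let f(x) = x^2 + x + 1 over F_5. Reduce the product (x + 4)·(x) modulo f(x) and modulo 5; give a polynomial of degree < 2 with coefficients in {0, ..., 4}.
a · b ≡ 3·x + 4 (mod f(x))

Multiply as integer polynomials: a · b = x^2 + 4·x. Reducing coefficients mod 5: a · b ≡ x^2 + 4·x. Now divide by f(x) = x^2 + x + 1 in F_5[x], eliminating the leading term at each step:
  leading term x^2: subtract (1)·f(x) = x^2 + x + 1, leaving 3·x + 4 (coefficients mod 5)
The degree is now < 2, so this is the remainder. Hence a · b ≡ 3·x + 4 in F_5[x]/(f).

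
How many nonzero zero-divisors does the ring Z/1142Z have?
In Z/1142Z each nonzero element is either a unit (gcd with 1142 is 1) or a zero-divisor (gcd > 1). The number of units is φ(1142): factorise 1142 = 2 · 571, so φ(1142) = (2 − 1) · (571 − 1) = 1 · 570 = 570. The nonzero elements number 1142 − 1 = 1141. Hence the nonzero zero-divisors number 1141 − 570 = 571.

Final answer: Z/1142Z has 571 nonzero zero-divisors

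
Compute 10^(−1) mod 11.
10^(−1) ≡ 10 (mod 11)

Apply the extended Euclidean algorithm to (11, 10), tracking rows (r, s, t) with s·11 + t·10 = r. Each division r_prev = q·r_cur + r_new produces the new row as (previous row) − q·(current row):
  row A: (11, 1, 0)   [1·11 + 0·10 = 11]
  row B: (10, 0, 1)   [0·11 + 1·10 = 10]
  11 = 1·10 + 1   → row C = row A − 1·row B = (1, 1, −1)   [check: 1·11 − 1·10 = 1]
  10 = 10·1 + 0   → remainder 0, stop. gcd = 1 (last nonzero row C).
The gcd is 1, so 10 is invertible mod 11. The last nonzero row gives 1·11 − 1·10 = 1, so t = −1. So 10^(−1) ≡ −1 ≡ 10 (mod 11). Verify: 10 · 10 = 100 ≡ 1 (mod 11). ✓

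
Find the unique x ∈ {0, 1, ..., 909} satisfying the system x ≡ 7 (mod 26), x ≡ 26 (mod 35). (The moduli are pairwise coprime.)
x ≡ 761 (mod 910); the representative in [0, 910) is 761

The moduli 26, 35 are pairwise coprime, so by the CRT there is a unique solution mod 26·35 = 910.
Solve by successive substitution. Start with x ≡ 7 (mod 26).
  Combine with x ≡ 26 (mod 35): write x = 7 + 26·t and require 7 + 26·t ≡ 26 (mod 35), i.e. 26·t ≡ 26 − 7 ≡ 19 (mod 35). Since 26^(−1) ≡ 31 (mod 35), t ≡ 31·19 ≡ 29 (mod 35). So x ≡ 7 + 26·29 = 761 (mod 910).
Unique solution in [0, 910): x = 761.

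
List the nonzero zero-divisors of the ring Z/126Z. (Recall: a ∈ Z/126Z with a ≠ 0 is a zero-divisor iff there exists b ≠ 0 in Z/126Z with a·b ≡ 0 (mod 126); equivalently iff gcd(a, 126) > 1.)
nonzero zero-divisors of Z/126Z = {2, 3, 4, 6, 7, 8, 9, 10, 12, 14, 15, 16, 18, 20, 21, 22, 24, 26, 27, 28, 30, 32, 33, 34, 35, 36, 38, 39, 40, 42, 44, 45, 46, 48, 49, 50, 51, 52, 54, 56, 57, 58, 60, 62, 63, 64, 66, 68, 69, 70, 72, 74, 75, 76, 77, 78, 80, 81, 82, 84, 86, 87, 88, 90, 91, 92, 93, 94, 96, 98, 99, 100, 102, 104, 105, 106, 108, 110, 111, 112, 114, 116, 117, 118, 119, 120, 122, 123, 124}

An element a ∈ Z/126Z (with a ≠ 0) is a zero-divisor iff gcd(a, 126) > 1 (because a is a unit precisely when gcd(a, n) = 1, and in Z/nZ every nonzero, non-unit element is a zero-divisor). Scan a = 1, ..., 125 and keep those with gcd(a, 126) > 1:
  gcd(2, 126) = 2, gcd(3, 126) = 3, gcd(4, 126) = 2, gcd(6, 126) = 6, gcd(7, 126) = 7, gcd(8, 126) = 2, gcd(9, 126) = 9, gcd(10, 126) = 2, gcd(12, 126) = 6, gcd(14, 126) = 14, gcd(15, 126) = 3, gcd(16, 126) = 2, gcd(18, 126) = 18, gcd(20, 126) = 2, gcd(21, 126) = 21, gcd(22, 126) = 2, gcd(24, 126) = 6, gcd(26, 126) = 2, gcd(27, 126) = 9, gcd(28, 126) = 14, gcd(30, 126) = 6, gcd(32, 126) = 2, gcd(33, 126) = 3, gcd(34, 126) = 2, gcd(35, 126) = 7, gcd(36, 126) = 18, gcd(38, 126) = 2, gcd(39, 126) = 3, gcd(40, 126) = 2, gcd(42, 126) = 42, gcd(44, 126) = 2, gcd(45, 126) = 9, gcd(46, 126) = 2, gcd(48, 126) = 6, gcd(49, 126) = 7, gcd(50, 126) = 2, gcd(51, 126) = 3, gcd(52, 126) = 2, gcd(54, 126) = 18, gcd(56, 126) = 14, gcd(57, 126) = 3, gcd(58, 126) = 2, gcd(60, 126) = 6, gcd(62, 126) = 2, gcd(63, 126) = 63, gcd(64, 126) = 2, gcd(66, 126) = 6, gcd(68, 126) = 2, gcd(69, 126) = 3, gcd(70, 126) = 14, gcd(72, 126) = 18, gcd(74, 126) = 2, gcd(75, 126) = 3, gcd(76, 126) = 2, gcd(77, 126) = 7, gcd(78, 126) = 6, gcd(80, 126) = 2, gcd(81, 126) = 9, gcd(82, 126) = 2, gcd(84, 126) = 42, gcd(86, 126) = 2, gcd(87, 126) = 3, gcd(88, 126) = 2, gcd(90, 126) = 18, gcd(91, 126) = 7, gcd(92, 126) = 2, gcd(93, 126) = 3, gcd(94, 126) = 2, gcd(96, 126) = 6, gcd(98, 126) = 14, gcd(99, 126) = 9, gcd(100, 126) = 2, gcd(102, 126) = 6, gcd(104, 126) = 2, gcd(105, 126) = 21, gcd(106, 126) = 2, gcd(108, 126) = 18, gcd(110, 126) = 2, gcd(111, 126) = 3, gcd(112, 126) = 14, gcd(114, 126) = 6, gcd(116, 126) = 2, gcd(117, 126) = 9, gcd(118, 126) = 2, gcd(119, 126) = 7, gcd(120, 126) = 6, gcd(122, 126) = 2, gcd(123, 126) = 3, gcd(124, 126) = 2.
All other a ∈ {1, ..., 125} have gcd(a, 126) = 1 and are units. So the nonzero zero-divisors are exactly the 89 values of a appearing in this scan.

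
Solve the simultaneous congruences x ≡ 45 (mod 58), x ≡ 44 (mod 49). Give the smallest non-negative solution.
The moduli 58, 49 are pairwise coprime, so by the CRT there is a unique solution mod 58·49 = 2842.
Solve by successive substitution. Start with x ≡ 45 (mod 58).
  Combine with x ≡ 44 (mod 49): write x = 45 + 58·t and require 45 + 58·t ≡ 44 (mod 49), i.e. 58·t ≡ 44 − 45 ≡ 48 (mod 49). Since 58^(−1) ≡ 11 (mod 49) (58 ≡ 9 (mod 49)), t ≡ 11·48 ≡ 38 (mod 49). So x ≡ 45 + 58·38 = 2249 (mod 2842).
Unique solution in [0, 2842): x = 2249.

Final answer: x ≡ 2249 (mod 2842); the representative in [0, 2842) is 2249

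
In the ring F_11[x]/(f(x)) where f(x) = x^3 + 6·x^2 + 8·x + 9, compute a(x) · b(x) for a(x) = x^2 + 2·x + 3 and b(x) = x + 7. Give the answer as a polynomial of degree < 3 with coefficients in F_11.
a · b ≡ 3·x^2 + 9·x + 1 (mod f(x))

Multiply as integer polynomials: a · b = x^3 + 9·x^2 + 17·x + 21. Reducing coefficients mod 11: a · b ≡ x^3 + 9·x^2 + 6·x + 10. Now divide by f(x) = x^3 + 6·x^2 + 8·x + 9 in F_11[x], eliminating the leading term at each step:
  leading term x^3: subtract (1)·f(x) = x^3 + 6·x^2 + 8·x + 9, leaving 3·x^2 + 9·x + 1 (coefficients mod 11)
The degree is now < 3, so this is the remainder. Hence a · b ≡ 3·x^2 + 9·x + 1 in F_11[x]/(f).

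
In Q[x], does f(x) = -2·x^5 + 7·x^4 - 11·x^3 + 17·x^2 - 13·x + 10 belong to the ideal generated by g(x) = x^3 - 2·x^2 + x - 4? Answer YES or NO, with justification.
NO

In Q[x] the ideal (g) consists of all multiples of g, so f ∈ (g) iff g | f, i.e. iff the remainder of f on division by g is 0. Divide f by g (g is monic, so eliminate the leading term of the running remainder at each step):
  leading term -2·x^5: subtract (-2·x^2)·g(x) = -2·x^5 + 4·x^4 - 2·x^3 + 8·x^2, leaving 3·x^4 - 9·x^3 + 9·x^2 - 13·x + 10
  leading term 3·x^4: subtract (3·x)·g(x) = 3·x^4 - 6·x^3 + 3·x^2 - 12·x, leaving -3·x^3 + 6·x^2 - x + 10
  leading term -3·x^3: subtract (-3)·g(x) = -3·x^3 + 6·x^2 - 3·x + 12, leaving 2·x - 2
The remainder r(x) = 2·x - 2 ≠ 0 (and deg r < deg g), so g ∤ f, i.e. f ∉ (g).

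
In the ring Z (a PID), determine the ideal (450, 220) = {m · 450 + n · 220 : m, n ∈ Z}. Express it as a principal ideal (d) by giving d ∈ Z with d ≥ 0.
In the PID Z, (a, b) is generated by gcd(a, b). Compute gcd(450, 220) with the extended Euclidean algorithm, tracking rows (r, s, t) with s·450 + t·220 = r:
  row A: (450, 1, 0)   [1·450 + 0·220 = 450]
  row B: (220, 0, 1)   [0·450 + 1·220 = 220]
  450 = 2·220 + 10   → row C = row A − 2·row B = (10, 1, −2)   [check: 1·450 − 2·220 = 10]
  220 = 22·10 + 0   → remainder 0, stop. gcd = 10 (last nonzero row C).
So gcd(450, 220) = 10, with Bézout identity 1·450 − 2·220 = 10. Containment (⊇): the Bézout identity exhibits 10 as an element of (450, 220), giving (10) ⊆ (450, 220). Containment (⊆): since 10 | 450 and 10 | 220 (450 = 10·45, 220 = 10·22), every Z-linear combination of 450 and 220 is divisible by 10, so (450, 220) ⊆ (10). Therefore (450, 220) = (10), d = 10.

Final answer: (450, 220) = (10); d = 10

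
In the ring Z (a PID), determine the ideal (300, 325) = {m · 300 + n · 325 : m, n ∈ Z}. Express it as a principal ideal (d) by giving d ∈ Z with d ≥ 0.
In the PID Z, (a, b) is generated by gcd(a, b). Compute gcd(325, 300) with the extended Euclidean algorithm, tracking rows (r, s, t) with s·325 + t·300 = r:
  row A: (325, 1, 0)   [1·325 + 0·300 = 325]
  row B: (300, 0, 1)   [0·325 + 1·300 = 300]
  325 = 1·300 + 25   → row C = row A − 1·row B = (25, 1, −1)   [check: 1·325 − 1·300 = 25]
  300 = 12·25 + 0   → remainder 0, stop. gcd = 25 (last nonzero row C).
So gcd(300, 325) = 25, with Bézout identity 1·325 − 1·300 = 25. Containment (⊇): the Bézout identity exhibits 25 as an element of (300, 325), giving (25) ⊆ (300, 325). Containment (⊆): since 25 | 300 and 25 | 325 (300 = 25·12, 325 = 25·13), every Z-linear combination of 300 and 325 is divisible by 25, so (300, 325) ⊆ (25). Therefore (300, 325) = (25), d = 25.

Final answer: (300, 325) = (25); d = 25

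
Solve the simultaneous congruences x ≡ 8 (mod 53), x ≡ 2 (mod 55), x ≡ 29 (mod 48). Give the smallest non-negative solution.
x ≡ 52637 (mod 139920); the representative in [0, 139920) is 52637

The moduli 53, 55, 48 are pairwise coprime, so by the CRT there is a unique solution mod 53·55·48 = 139920.
Solve by successive substitution. Start with x ≡ 8 (mod 53).
  Combine with x ≡ 2 (mod 55): write x = 8 + 53·t and require 8 + 53·t ≡ 2 (mod 55), i.e. 53·t ≡ 2 − 8 ≡ 49 (mod 55). Since 53^(−1) ≡ 27 (mod 55), t ≡ 27·49 ≡ 3 (mod 55). So x ≡ 8 + 53·3 = 167 (mod 2915).
  Combine with x ≡ 29 (mod 48): write x = 167 + 2915·t and require 167 + 2915·t ≡ 29 (mod 48), i.e. 2915·t ≡ 29 − 167 ≡ 6 (mod 48). Since 2915^(−1) ≡ 11 (mod 48) (2915 ≡ 35 (mod 48)), t ≡ 11·6 ≡ 18 (mod 48). So x ≡ 167 + 2915·18 = 52637 (mod 139920).
Unique solution in [0, 139920): x = 52637.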